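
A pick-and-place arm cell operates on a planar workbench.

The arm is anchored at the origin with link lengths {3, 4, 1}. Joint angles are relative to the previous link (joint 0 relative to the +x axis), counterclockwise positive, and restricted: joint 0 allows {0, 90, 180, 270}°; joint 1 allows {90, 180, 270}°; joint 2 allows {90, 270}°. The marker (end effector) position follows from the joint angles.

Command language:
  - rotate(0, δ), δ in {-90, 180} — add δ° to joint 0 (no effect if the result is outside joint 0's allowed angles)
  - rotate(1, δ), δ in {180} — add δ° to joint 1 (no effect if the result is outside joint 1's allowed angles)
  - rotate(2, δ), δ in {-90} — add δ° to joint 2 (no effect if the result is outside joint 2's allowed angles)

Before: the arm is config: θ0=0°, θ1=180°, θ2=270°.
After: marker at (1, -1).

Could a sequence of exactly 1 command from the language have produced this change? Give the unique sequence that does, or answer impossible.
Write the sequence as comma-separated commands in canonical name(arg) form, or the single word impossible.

start: config: θ0=0°, θ1=180°, θ2=270°
step 1 (rotate(0, 180)): config: θ0=180°, θ1=180°, θ2=270°
all 4 alternatives checked — unique.

rotate(0, 180)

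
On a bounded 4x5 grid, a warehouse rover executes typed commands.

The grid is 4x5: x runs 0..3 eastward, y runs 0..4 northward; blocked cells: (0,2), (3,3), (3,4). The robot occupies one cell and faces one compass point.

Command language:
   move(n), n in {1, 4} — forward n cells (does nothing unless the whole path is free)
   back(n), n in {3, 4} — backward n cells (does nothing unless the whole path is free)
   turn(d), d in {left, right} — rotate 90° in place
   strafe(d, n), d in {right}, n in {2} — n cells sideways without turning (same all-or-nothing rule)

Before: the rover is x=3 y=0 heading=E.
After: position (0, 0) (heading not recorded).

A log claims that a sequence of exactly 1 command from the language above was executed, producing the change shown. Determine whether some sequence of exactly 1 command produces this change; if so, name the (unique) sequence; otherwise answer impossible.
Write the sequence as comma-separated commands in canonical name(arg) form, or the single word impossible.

back(3)

initial: x=3 y=0 heading=E
1. back(3) → x=0 y=0 heading=E
no rival 1-sequence matches.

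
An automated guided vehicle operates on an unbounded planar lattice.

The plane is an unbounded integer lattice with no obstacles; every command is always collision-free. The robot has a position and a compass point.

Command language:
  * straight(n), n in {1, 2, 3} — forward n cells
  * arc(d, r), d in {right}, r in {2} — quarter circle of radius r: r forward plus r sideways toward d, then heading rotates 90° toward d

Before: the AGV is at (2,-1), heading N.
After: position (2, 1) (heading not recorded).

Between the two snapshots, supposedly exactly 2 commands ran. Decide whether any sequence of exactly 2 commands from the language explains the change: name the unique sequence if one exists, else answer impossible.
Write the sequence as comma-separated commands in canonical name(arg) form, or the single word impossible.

initial: at (2,-1), heading N
[1] after straight(1): at (2,0), heading N
[2] after straight(1): at (2,1), heading N
uniquely the one of 16 2-step routes that fits.

straight(1), straight(1)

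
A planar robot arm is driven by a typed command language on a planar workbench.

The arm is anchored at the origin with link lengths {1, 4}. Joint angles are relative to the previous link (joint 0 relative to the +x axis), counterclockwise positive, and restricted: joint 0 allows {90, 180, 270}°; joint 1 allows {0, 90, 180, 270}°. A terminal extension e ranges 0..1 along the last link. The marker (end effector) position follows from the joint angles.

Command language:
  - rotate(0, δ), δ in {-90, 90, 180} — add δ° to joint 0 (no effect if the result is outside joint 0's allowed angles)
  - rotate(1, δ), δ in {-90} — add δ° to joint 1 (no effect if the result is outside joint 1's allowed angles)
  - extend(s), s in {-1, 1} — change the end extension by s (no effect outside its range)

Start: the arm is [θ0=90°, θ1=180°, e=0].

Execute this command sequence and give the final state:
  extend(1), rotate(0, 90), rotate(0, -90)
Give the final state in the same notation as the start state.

[θ0=90°, θ1=180°, e=1]

t0: [θ0=90°, θ1=180°, e=0]
t=1 extend(1) ⇒ [θ0=90°, θ1=180°, e=1]
t=2 rotate(0, 90) ⇒ [θ0=180°, θ1=180°, e=1]
t=3 rotate(0, -90) ⇒ [θ0=90°, θ1=180°, e=1]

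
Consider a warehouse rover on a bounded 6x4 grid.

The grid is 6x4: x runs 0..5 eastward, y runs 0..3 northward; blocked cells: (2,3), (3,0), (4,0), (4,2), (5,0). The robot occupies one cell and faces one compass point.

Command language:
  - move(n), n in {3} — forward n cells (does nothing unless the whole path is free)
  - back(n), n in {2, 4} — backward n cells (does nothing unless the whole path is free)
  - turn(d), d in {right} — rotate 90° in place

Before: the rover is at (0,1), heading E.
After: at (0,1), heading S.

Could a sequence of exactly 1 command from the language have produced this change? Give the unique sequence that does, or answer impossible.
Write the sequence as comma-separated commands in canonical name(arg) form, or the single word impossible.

key: (0,1) unchanged — the single command moves nothing
from: at (0,1), heading E
[1] after turn(right): at (0,1), heading S
no rival 1-sequence matches.

turn(right)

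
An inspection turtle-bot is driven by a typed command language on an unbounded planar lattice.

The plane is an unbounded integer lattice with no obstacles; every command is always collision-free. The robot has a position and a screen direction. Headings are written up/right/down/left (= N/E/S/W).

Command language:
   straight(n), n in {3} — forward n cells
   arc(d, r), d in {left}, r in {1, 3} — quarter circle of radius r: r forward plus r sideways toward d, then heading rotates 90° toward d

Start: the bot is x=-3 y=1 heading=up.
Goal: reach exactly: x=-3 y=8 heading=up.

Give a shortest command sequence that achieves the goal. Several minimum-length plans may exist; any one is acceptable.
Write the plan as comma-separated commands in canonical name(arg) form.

from: x=-3 y=1 heading=up
[1] after straight(3): x=-3 y=4 heading=up
[2] after arc(left, 3): x=-6 y=7 heading=left
[3] after arc(left, 1): x=-7 y=6 heading=down
[4] after arc(left, 1): x=-6 y=5 heading=right
[5] after arc(left, 3): x=-3 y=8 heading=up
minimal: 5 command(s), checked below 5.

straight(3), arc(left, 3), arc(left, 1), arc(left, 1), arc(left, 3)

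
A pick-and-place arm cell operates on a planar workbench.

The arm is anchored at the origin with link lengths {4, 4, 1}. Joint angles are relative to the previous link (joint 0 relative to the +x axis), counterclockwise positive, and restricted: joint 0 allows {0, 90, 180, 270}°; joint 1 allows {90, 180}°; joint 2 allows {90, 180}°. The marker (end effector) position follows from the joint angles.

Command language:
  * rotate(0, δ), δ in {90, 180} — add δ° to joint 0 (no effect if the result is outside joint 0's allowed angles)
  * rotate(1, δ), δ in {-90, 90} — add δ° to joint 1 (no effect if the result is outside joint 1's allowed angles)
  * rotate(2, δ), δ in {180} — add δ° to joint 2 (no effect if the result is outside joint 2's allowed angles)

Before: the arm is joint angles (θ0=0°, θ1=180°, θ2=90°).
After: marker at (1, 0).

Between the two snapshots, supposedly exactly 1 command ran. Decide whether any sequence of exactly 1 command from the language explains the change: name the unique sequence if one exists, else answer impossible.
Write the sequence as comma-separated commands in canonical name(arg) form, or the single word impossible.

rotate(0, 90)

begin: joint angles (θ0=0°, θ1=180°, θ2=90°)
step 1 (rotate(0, 90)): joint angles (θ0=90°, θ1=180°, θ2=90°)
no rival 1-sequence matches.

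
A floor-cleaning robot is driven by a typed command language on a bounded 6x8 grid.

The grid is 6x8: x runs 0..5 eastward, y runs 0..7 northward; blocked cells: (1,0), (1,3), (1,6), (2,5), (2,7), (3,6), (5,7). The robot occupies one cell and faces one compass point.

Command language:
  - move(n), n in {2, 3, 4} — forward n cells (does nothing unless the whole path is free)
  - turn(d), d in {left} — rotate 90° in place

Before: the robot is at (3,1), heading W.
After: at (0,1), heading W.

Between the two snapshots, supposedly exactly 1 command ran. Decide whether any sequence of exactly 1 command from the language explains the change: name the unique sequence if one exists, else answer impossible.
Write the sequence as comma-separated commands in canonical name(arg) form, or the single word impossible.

key: still facing W — the one step turns nothing
start: at (3,1), heading W
[1] after move(3): at (0,1), heading W
uniquely the one of 4 1-step routes that fits.

move(3)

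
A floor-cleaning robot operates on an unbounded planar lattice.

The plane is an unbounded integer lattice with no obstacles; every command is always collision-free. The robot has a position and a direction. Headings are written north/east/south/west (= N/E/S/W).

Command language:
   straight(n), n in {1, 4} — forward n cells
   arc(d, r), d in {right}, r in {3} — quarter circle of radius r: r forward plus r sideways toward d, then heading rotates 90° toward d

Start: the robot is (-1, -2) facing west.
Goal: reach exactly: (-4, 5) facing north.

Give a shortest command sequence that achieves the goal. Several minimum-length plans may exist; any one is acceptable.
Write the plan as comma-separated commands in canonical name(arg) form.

from: (-1, -2) facing west
1. arc(right, 3) → (-4, 1) facing north
2. straight(4) → (-4, 5) facing north
nothing shorter than 2 reaches the goal.

arc(right, 3), straight(4)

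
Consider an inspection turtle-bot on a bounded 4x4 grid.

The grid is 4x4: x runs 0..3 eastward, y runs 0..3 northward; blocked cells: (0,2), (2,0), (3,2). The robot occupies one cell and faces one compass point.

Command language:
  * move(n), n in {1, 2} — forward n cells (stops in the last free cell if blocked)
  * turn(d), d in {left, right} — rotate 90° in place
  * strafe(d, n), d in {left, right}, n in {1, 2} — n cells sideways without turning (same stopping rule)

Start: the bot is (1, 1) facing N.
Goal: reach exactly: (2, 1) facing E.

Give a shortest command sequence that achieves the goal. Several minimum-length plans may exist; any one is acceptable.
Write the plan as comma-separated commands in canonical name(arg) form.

initial: (1, 1) facing N
[1] after turn(right): (1, 1) facing E
[2] after move(1): (2, 1) facing E
no 1-step plan works, so 2 is optimal.

turn(right), move(1)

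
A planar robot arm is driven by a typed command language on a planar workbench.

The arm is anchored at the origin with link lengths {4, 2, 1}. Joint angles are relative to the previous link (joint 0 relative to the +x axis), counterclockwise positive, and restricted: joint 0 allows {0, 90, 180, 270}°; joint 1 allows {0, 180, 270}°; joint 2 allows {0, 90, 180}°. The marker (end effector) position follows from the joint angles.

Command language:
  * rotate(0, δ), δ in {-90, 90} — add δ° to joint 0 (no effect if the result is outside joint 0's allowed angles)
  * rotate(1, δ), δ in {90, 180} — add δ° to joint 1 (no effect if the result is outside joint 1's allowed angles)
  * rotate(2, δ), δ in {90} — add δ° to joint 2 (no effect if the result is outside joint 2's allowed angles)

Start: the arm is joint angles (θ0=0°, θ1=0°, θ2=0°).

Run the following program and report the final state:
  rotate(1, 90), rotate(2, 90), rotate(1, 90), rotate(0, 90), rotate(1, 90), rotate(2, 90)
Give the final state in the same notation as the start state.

joint angles (θ0=90°, θ1=0°, θ2=180°)

t0: joint angles (θ0=0°, θ1=0°, θ2=0°)
step 1 (rotate(1, 90)): joint angles (θ0=0°, θ1=0°, θ2=0°)
step 2 (rotate(2, 90)): joint angles (θ0=0°, θ1=0°, θ2=90°)
step 3 (rotate(1, 90)): joint angles (θ0=0°, θ1=0°, θ2=90°)
step 4 (rotate(0, 90)): joint angles (θ0=90°, θ1=0°, θ2=90°)
step 5 (rotate(1, 90)): joint angles (θ0=90°, θ1=0°, θ2=90°)
step 6 (rotate(2, 90)): joint angles (θ0=90°, θ1=0°, θ2=180°)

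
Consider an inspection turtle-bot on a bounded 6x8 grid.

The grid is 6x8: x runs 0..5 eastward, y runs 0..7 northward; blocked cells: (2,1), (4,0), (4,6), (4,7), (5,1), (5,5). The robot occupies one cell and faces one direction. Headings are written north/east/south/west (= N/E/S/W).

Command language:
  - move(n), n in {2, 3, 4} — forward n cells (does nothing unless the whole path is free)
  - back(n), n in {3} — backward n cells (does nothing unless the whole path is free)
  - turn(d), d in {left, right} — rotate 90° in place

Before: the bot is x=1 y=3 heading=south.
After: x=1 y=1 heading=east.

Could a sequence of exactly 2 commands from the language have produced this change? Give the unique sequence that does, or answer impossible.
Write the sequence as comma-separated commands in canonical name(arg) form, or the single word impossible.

key: running turn(left) before move(2) would end elsewhere — order is forced
start: x=1 y=3 heading=south
step 1 (move(2)): x=1 y=1 heading=south
step 2 (turn(left)): x=1 y=1 heading=east
no other 2-command option fits: unique.

move(2), turn(left)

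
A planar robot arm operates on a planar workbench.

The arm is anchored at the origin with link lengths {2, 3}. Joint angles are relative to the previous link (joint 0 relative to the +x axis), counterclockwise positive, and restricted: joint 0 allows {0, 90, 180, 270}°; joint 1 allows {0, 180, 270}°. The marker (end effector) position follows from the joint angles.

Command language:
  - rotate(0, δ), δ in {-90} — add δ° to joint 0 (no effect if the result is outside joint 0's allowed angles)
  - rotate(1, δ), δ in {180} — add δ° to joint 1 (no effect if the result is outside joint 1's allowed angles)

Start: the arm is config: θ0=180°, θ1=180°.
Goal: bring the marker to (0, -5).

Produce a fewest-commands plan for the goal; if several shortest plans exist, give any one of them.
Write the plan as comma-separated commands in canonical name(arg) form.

rotate(0, -90), rotate(0, -90), rotate(0, -90), rotate(1, 180)

start: config: θ0=180°, θ1=180°
1. rotate(0, -90) → config: θ0=90°, θ1=180°
2. rotate(0, -90) → config: θ0=0°, θ1=180°
3. rotate(0, -90) → config: θ0=270°, θ1=180°
4. rotate(1, 180) → config: θ0=270°, θ1=0°
shorter routes all fall short; 4 is best.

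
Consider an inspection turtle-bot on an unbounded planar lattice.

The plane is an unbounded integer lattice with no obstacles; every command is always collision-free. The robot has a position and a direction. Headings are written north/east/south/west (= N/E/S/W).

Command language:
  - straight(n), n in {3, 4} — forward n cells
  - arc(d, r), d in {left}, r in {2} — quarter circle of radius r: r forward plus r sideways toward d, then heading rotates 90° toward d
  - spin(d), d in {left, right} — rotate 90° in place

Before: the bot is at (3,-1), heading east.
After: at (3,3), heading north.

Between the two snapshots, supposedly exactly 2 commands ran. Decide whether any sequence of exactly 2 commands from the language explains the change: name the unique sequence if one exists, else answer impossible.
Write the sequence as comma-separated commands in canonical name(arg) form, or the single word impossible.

key: cell and facing (now N) both changed — the 2 commands mix motion and turning
t0: at (3,-1), heading east
[1] after spin(left): at (3,-1), heading north
[2] after straight(4): at (3,3), heading north
no other 2-command option fits: unique.

spin(left), straight(4)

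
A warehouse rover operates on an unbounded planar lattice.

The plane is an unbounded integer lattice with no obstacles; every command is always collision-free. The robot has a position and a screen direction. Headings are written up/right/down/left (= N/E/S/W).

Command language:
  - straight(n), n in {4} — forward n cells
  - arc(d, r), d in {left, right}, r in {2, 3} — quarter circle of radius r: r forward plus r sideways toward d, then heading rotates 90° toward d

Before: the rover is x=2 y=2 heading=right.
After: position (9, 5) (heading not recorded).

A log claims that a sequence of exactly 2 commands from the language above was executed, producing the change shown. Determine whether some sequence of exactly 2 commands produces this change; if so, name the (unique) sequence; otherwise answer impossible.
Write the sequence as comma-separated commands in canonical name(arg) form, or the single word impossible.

key: running arc(left, 3) before straight(4) would end elsewhere — order is forced
from: x=2 y=2 heading=right
step 1 (straight(4)): x=6 y=2 heading=right
step 2 (arc(left, 3)): x=9 y=5 heading=up
uniquely the one of 25 2-step routes that fits.

straight(4), arc(left, 3)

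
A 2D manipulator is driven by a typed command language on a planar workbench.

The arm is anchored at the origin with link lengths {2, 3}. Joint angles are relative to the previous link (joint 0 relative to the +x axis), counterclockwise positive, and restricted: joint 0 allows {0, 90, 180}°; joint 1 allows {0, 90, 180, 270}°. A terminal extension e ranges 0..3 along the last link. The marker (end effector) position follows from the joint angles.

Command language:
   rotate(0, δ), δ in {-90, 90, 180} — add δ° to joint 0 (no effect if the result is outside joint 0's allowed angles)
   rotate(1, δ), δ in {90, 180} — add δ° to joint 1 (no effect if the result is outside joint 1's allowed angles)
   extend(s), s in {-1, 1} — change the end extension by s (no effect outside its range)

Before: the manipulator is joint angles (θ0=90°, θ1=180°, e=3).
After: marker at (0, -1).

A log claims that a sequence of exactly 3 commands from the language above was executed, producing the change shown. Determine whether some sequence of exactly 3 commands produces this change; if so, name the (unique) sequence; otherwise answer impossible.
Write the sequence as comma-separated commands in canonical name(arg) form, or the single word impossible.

extend(-1), extend(-1), extend(-1)

t0: joint angles (θ0=90°, θ1=180°, e=3)
1. extend(-1) → joint angles (θ0=90°, θ1=180°, e=2)
2. extend(-1) → joint angles (θ0=90°, θ1=180°, e=1)
3. extend(-1) → joint angles (θ0=90°, θ1=180°, e=0)
all 343 alternatives checked — unique.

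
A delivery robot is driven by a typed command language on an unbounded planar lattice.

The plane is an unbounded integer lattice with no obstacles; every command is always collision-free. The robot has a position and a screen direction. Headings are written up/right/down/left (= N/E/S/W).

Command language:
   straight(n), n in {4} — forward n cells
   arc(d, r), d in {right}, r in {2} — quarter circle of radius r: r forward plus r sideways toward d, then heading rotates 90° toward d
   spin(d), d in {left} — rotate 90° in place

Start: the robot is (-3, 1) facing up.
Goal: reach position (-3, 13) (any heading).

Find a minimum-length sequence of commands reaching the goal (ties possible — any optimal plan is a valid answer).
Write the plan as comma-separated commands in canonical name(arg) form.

t0: (-3, 1) facing up
[1] after straight(4): (-3, 5) facing up
[2] after straight(4): (-3, 9) facing up
[3] after straight(4): (-3, 13) facing up
nothing shorter than 3 reaches the goal.

straight(4), straight(4), straight(4)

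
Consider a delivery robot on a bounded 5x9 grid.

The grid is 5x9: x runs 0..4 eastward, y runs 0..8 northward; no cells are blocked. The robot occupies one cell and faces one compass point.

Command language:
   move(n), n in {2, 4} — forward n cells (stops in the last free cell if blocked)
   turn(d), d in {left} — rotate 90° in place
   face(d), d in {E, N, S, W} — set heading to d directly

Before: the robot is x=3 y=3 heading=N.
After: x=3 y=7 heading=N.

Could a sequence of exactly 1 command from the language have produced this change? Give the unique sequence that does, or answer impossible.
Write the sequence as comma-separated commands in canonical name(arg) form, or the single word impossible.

key: heading stays N — the single command does not turn
initial: x=3 y=3 heading=N
1. move(4) → x=3 y=7 heading=N
no rival 1-sequence matches.

move(4)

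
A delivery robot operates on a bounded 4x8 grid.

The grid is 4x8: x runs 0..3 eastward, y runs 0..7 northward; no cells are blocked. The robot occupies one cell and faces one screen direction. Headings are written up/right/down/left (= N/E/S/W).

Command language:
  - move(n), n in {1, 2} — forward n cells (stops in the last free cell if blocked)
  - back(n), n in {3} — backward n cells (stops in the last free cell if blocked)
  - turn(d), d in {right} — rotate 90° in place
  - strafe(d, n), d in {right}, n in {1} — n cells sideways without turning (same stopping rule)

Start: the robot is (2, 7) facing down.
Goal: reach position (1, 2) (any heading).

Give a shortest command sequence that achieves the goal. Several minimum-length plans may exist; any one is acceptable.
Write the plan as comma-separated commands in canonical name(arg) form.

move(2), move(2), strafe(right, 1), move(1)

start: (2, 7) facing down
1. move(2) → (2, 5) facing down
2. move(2) → (2, 3) facing down
3. strafe(right, 1) → (1, 3) facing down
4. move(1) → (1, 2) facing down
minimal: 4 command(s), checked below 4.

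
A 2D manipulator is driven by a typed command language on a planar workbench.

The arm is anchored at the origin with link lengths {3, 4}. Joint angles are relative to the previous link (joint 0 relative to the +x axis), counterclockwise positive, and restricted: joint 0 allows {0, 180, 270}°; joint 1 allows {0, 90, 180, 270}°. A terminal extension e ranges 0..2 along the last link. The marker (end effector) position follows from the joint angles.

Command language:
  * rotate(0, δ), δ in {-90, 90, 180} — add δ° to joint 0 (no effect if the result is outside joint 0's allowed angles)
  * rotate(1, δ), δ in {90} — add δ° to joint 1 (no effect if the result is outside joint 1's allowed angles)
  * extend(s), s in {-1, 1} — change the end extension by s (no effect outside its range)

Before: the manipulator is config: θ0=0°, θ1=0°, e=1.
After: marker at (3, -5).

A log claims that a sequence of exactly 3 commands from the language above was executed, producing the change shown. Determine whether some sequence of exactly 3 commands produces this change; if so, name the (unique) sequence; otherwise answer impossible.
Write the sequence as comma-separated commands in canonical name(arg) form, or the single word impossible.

initial: config: θ0=0°, θ1=0°, e=1
[1] after rotate(1, 90): config: θ0=0°, θ1=90°, e=1
[2] after rotate(1, 90): config: θ0=0°, θ1=180°, e=1
[3] after rotate(1, 90): config: θ0=0°, θ1=270°, e=1
uniquely the one of 216 3-step routes that fits.

rotate(1, 90), rotate(1, 90), rotate(1, 90)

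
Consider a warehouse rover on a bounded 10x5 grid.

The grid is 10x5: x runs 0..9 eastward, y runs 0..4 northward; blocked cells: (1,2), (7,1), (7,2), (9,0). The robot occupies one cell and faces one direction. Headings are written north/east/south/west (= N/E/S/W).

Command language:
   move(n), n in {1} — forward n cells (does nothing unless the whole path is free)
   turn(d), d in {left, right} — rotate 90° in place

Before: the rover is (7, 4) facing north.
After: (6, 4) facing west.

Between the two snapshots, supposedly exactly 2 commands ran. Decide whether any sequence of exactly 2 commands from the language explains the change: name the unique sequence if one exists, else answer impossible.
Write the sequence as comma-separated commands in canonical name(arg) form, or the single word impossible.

key: cell and facing (now W) both changed — the 2 commands mix motion and turning
t0: (7, 4) facing north
[1] after turn(left): (7, 4) facing west
[2] after move(1): (6, 4) facing west
uniquely the one of 9 2-step routes that fits.

turn(left), move(1)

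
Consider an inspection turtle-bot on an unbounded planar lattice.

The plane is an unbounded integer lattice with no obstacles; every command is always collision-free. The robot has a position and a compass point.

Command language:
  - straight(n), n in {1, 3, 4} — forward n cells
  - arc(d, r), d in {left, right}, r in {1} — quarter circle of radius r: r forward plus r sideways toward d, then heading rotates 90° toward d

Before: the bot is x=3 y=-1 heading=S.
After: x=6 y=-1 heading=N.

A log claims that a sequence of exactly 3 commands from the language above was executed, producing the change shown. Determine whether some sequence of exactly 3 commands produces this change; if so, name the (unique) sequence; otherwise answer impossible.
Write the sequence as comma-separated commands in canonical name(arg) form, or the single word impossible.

key: position moved to (6,-1) AND the heading swung to N — translation plus rotation needed
t0: x=3 y=-1 heading=S
t=1 arc(left, 1) ⇒ x=4 y=-2 heading=E
t=2 straight(1) ⇒ x=5 y=-2 heading=E
t=3 arc(left, 1) ⇒ x=6 y=-1 heading=N
no rival 3-sequence matches.

arc(left, 1), straight(1), arc(left, 1)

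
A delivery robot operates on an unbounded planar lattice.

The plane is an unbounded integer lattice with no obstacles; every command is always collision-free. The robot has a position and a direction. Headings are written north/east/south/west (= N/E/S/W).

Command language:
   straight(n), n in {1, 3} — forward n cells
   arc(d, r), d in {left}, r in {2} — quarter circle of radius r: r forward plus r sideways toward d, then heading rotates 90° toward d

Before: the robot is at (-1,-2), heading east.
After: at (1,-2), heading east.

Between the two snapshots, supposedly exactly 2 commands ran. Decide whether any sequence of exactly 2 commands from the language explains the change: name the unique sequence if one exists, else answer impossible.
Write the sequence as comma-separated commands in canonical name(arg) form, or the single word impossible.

key: still facing E at the end — nothing in the sequence rotates
begin: at (-1,-2), heading east
t=1 straight(1) ⇒ at (0,-2), heading east
t=2 straight(1) ⇒ at (1,-2), heading east
uniquely the one of 9 2-step routes that fits.

straight(1), straight(1)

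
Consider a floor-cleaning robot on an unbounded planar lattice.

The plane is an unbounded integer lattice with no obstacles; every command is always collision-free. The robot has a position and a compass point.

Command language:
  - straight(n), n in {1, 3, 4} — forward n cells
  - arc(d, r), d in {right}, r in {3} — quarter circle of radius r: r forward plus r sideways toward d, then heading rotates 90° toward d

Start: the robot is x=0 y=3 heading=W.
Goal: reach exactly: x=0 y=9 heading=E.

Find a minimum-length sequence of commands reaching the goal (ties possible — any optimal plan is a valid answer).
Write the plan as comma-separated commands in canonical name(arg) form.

t0: x=0 y=3 heading=W
step 1 (arc(right, 3)): x=-3 y=6 heading=N
step 2 (arc(right, 3)): x=0 y=9 heading=E
nothing shorter than 2 reaches the goal.

arc(right, 3), arc(right, 3)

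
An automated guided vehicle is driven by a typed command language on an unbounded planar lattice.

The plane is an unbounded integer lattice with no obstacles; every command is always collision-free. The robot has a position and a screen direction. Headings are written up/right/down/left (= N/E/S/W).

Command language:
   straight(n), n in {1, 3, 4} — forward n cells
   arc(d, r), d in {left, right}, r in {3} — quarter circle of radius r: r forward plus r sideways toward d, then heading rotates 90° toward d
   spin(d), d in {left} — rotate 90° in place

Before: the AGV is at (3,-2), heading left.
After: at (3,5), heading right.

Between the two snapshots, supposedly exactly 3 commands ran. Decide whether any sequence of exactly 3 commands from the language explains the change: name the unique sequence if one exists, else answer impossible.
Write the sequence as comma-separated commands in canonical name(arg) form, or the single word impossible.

key: cell and facing (now E) both changed — the 3 commands mix motion and turning
t0: at (3,-2), heading left
1. arc(right, 3) → at (0,1), heading up
2. straight(1) → at (0,2), heading up
3. arc(right, 3) → at (3,5), heading right
no rival 3-sequence matches.

arc(right, 3), straight(1), arc(right, 3)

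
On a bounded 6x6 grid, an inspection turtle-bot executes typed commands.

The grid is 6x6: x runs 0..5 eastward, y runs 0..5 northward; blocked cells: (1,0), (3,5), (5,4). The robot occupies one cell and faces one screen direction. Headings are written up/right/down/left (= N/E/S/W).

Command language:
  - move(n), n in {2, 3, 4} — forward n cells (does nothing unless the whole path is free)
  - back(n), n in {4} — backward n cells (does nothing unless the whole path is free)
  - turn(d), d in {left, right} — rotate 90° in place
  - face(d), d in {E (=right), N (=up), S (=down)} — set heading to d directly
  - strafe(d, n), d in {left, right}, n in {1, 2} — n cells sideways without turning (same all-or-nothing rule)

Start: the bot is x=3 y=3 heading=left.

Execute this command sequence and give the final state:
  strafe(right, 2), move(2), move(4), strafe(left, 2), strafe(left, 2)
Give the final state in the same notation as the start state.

initial: x=3 y=3 heading=left
t=1 strafe(right, 2) ⇒ x=3 y=3 heading=left
t=2 move(2) ⇒ x=1 y=3 heading=left
t=3 move(4) ⇒ x=1 y=3 heading=left
t=4 strafe(left, 2) ⇒ x=1 y=1 heading=left
t=5 strafe(left, 2) ⇒ x=1 y=1 heading=left

x=1 y=1 heading=left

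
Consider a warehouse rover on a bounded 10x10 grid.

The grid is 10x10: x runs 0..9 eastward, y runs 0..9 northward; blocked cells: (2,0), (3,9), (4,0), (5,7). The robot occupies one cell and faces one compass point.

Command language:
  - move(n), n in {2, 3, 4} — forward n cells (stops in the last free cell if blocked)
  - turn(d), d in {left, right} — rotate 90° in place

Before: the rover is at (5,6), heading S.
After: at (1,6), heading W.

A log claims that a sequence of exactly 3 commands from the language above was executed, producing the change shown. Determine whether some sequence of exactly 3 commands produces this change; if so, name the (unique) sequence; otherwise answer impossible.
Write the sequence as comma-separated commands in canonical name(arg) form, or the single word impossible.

turn(right), move(2), move(2)

key: order matters: swapping turn(right) and move(2) lands elsewhere
initial: at (5,6), heading S
[1] after turn(right): at (5,6), heading W
[2] after move(2): at (3,6), heading W
[3] after move(2): at (1,6), heading W
uniquely the one of 125 3-step routes that fits.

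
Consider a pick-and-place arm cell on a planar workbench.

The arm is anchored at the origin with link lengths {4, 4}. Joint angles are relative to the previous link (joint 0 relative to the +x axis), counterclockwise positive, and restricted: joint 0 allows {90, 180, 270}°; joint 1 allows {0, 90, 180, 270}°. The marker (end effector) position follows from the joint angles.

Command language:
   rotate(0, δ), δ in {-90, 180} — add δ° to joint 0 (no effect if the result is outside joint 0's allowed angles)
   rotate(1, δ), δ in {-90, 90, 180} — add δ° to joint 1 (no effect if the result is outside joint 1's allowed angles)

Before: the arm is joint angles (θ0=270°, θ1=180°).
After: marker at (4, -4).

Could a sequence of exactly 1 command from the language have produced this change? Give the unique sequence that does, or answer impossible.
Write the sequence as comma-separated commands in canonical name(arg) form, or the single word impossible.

rotate(1, -90)

initial: joint angles (θ0=270°, θ1=180°)
t=1 rotate(1, -90) ⇒ joint angles (θ0=270°, θ1=90°)
all 5 alternatives checked — unique.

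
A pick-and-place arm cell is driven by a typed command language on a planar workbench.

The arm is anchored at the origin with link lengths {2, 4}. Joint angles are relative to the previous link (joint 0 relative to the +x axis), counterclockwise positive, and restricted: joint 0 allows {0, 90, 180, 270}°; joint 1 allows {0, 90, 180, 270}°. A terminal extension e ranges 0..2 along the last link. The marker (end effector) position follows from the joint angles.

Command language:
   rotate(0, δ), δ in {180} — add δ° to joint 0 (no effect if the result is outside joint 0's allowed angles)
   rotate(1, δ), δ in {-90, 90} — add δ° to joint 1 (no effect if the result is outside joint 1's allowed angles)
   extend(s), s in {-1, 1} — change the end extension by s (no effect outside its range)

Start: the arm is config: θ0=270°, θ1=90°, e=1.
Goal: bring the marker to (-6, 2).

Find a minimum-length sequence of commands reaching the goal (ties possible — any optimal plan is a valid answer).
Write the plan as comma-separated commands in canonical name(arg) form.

extend(1), rotate(0, 180)

begin: config: θ0=270°, θ1=90°, e=1
1. extend(1) → config: θ0=270°, θ1=90°, e=2
2. rotate(0, 180) → config: θ0=90°, θ1=90°, e=2
nothing shorter than 2 reaches the goal.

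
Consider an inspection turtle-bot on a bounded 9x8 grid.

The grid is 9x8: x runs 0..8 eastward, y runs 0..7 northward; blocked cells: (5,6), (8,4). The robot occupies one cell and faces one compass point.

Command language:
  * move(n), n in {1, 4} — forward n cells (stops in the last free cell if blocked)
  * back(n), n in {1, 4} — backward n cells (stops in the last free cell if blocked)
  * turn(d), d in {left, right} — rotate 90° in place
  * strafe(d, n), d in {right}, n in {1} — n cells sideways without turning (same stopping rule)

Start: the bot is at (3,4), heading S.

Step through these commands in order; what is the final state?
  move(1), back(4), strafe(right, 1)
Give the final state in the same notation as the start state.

initial: at (3,4), heading S
step 1 (move(1)): at (3,3), heading S
step 2 (back(4)): at (3,7), heading S
step 3 (strafe(right, 1)): at (2,7), heading S

at (2,7), heading S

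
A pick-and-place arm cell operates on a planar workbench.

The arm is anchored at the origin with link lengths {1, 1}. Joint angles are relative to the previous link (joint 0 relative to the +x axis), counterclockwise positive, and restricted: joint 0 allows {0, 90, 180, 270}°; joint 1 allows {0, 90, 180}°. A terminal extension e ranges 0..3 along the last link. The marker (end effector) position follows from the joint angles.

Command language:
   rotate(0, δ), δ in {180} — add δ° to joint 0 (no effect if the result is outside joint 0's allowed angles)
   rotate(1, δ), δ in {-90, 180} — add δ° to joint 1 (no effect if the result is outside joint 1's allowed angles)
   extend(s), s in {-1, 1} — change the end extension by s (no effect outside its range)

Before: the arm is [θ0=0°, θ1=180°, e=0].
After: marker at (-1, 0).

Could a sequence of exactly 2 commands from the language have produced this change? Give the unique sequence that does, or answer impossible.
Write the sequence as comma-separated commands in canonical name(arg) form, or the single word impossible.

extend(-1), extend(1)

key: order matters: swapping extend(-1) and extend(1) lands elsewhere
from: [θ0=0°, θ1=180°, e=0]
1. extend(-1) → [θ0=0°, θ1=180°, e=0]
2. extend(1) → [θ0=0°, θ1=180°, e=1]
all 25 alternatives checked — unique.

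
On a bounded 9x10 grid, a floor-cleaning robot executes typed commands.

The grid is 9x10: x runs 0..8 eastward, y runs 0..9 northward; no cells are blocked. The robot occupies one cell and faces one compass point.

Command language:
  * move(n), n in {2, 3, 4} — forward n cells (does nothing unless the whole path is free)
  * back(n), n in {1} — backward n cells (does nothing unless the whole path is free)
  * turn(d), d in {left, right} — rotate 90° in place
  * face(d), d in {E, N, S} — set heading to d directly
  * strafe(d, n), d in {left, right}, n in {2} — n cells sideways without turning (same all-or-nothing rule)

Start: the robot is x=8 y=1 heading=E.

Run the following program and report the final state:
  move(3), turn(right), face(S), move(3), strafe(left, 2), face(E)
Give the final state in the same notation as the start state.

x=8 y=1 heading=E

begin: x=8 y=1 heading=E
1. move(3) → x=8 y=1 heading=E
2. turn(right) → x=8 y=1 heading=S
3. face(S) → x=8 y=1 heading=S
4. move(3) → x=8 y=1 heading=S
5. strafe(left, 2) → x=8 y=1 heading=S
6. face(E) → x=8 y=1 heading=E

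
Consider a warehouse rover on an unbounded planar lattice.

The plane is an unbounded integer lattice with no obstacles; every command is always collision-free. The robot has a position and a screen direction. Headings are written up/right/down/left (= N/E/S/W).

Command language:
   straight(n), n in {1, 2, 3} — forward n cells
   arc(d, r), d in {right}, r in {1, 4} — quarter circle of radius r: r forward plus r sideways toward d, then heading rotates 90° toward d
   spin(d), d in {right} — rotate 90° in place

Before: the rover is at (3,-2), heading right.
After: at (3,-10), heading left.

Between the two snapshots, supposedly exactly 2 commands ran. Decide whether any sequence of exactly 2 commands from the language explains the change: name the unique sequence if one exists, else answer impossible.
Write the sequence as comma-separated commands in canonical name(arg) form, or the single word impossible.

key: cell and facing (now W) both changed — the 2 commands mix motion and turning
begin: at (3,-2), heading right
t=1 arc(right, 4) ⇒ at (7,-6), heading down
t=2 arc(right, 4) ⇒ at (3,-10), heading left
all 36 alternatives checked — unique.

arc(right, 4), arc(right, 4)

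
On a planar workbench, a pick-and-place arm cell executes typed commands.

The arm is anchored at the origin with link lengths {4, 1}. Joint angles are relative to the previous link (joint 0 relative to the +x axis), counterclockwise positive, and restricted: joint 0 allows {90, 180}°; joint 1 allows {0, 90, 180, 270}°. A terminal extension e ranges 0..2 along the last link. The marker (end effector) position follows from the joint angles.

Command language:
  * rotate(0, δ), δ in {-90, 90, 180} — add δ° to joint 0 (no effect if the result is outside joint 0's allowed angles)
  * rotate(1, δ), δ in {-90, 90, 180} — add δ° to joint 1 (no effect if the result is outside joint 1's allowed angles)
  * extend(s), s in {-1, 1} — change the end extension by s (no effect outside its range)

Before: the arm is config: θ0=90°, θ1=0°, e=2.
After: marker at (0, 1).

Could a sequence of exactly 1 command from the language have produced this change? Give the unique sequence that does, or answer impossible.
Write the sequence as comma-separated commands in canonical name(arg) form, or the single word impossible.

initial: config: θ0=90°, θ1=0°, e=2
[1] after rotate(1, 180): config: θ0=90°, θ1=180°, e=2
uniquely the one of 8 1-step routes that fits.

rotate(1, 180)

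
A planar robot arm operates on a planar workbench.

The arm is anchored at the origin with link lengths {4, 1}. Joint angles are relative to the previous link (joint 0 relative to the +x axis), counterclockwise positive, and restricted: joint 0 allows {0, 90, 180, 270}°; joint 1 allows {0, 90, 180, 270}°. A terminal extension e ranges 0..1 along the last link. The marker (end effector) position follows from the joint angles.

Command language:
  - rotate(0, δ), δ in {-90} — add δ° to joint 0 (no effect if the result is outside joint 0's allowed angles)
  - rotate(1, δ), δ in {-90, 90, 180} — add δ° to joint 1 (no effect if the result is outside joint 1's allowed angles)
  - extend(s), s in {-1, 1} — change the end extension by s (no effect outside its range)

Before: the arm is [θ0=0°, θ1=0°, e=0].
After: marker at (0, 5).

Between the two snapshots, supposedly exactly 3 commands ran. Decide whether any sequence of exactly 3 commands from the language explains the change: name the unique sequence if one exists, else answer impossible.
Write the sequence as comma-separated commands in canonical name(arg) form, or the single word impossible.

rotate(0, -90), rotate(0, -90), rotate(0, -90)

start: [θ0=0°, θ1=0°, e=0]
[1] after rotate(0, -90): [θ0=270°, θ1=0°, e=0]
[2] after rotate(0, -90): [θ0=180°, θ1=0°, e=0]
[3] after rotate(0, -90): [θ0=90°, θ1=0°, e=0]
all 216 alternatives checked — unique.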